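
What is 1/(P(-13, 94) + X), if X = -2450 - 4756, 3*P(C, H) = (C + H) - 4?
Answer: -3/21541 ≈ -0.00013927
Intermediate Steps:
P(C, H) = -4/3 + C/3 + H/3 (P(C, H) = ((C + H) - 4)/3 = (-4 + C + H)/3 = -4/3 + C/3 + H/3)
X = -7206
1/(P(-13, 94) + X) = 1/((-4/3 + (1/3)*(-13) + (1/3)*94) - 7206) = 1/((-4/3 - 13/3 + 94/3) - 7206) = 1/(77/3 - 7206) = 1/(-21541/3) = -3/21541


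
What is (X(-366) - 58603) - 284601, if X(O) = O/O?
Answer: -343203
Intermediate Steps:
X(O) = 1
(X(-366) - 58603) - 284601 = (1 - 58603) - 284601 = -58602 - 284601 = -343203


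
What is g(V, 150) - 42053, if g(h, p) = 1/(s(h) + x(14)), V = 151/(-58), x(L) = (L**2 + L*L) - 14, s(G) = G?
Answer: -915619911/21773 ≈ -42053.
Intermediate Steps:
x(L) = -14 + 2*L**2 (x(L) = (L**2 + L**2) - 14 = 2*L**2 - 14 = -14 + 2*L**2)
V = -151/58 (V = 151*(-1/58) = -151/58 ≈ -2.6034)
g(h, p) = 1/(378 + h) (g(h, p) = 1/(h + (-14 + 2*14**2)) = 1/(h + (-14 + 2*196)) = 1/(h + (-14 + 392)) = 1/(h + 378) = 1/(378 + h))
g(V, 150) - 42053 = 1/(378 - 151/58) - 42053 = 1/(21773/58) - 42053 = 58/21773 - 42053 = -915619911/21773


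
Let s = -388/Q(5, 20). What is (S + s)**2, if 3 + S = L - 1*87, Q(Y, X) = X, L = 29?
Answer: 161604/25 ≈ 6464.2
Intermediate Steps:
S = -61 (S = -3 + (29 - 1*87) = -3 + (29 - 87) = -3 - 58 = -61)
s = -97/5 (s = -388/20 = -388*1/20 = -97/5 ≈ -19.400)
(S + s)**2 = (-61 - 97/5)**2 = (-402/5)**2 = 161604/25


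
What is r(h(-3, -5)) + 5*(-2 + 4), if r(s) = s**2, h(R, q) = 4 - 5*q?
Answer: 851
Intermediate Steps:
r(h(-3, -5)) + 5*(-2 + 4) = (4 - 5*(-5))**2 + 5*(-2 + 4) = (4 + 25)**2 + 5*2 = 29**2 + 10 = 841 + 10 = 851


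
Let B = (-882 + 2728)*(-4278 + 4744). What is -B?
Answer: -860236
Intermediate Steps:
B = 860236 (B = 1846*466 = 860236)
-B = -1*860236 = -860236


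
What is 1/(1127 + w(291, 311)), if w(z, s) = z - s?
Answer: 1/1107 ≈ 0.00090334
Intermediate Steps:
1/(1127 + w(291, 311)) = 1/(1127 + (291 - 1*311)) = 1/(1127 + (291 - 311)) = 1/(1127 - 20) = 1/1107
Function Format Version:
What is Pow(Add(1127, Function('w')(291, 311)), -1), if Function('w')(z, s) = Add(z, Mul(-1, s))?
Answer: Rational(1, 1107) ≈ 0.00090334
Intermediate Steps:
Pow(Add(1127, Function('w')(291, 311)), -1) = Pow(Add(1127, Add(291, Mul(-1, 311))), -1) = Pow(Add(1127, Add(291, -311)), -1) = Pow(Add(1127, -20), -1) = Pow(1107, -1) = Rational(1, 1107)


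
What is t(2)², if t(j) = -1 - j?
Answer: 9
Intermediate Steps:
t(2)² = (-1 - 1*2)² = (-1 - 2)² = (-3)² = 9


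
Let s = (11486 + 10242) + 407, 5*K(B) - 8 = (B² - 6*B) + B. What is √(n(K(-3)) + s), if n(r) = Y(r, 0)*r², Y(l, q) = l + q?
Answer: √13998215/25 ≈ 149.66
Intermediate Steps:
K(B) = 8/5 - B + B²/5 (K(B) = 8/5 + ((B² - 6*B) + B)/5 = 8/5 + (B² - 5*B)/5 = 8/5 + (-B + B²/5) = 8/5 - B + B²/5)
n(r) = r³ (n(r) = (r + 0)*r² = r*r² = r³)
s = 22135 (s = 21728 + 407 = 22135)
√(n(K(-3)) + s) = √((8/5 - 1*(-3) + (⅕)*(-3)²)³ + 22135) = √((8/5 + 3 + (⅕)*9)³ + 22135) = √((8/5 + 3 + 9/5)³ + 22135) = √((32/5)³ + 22135) = √(32768/125 + 22135) = √(2799643/125) = √13998215/25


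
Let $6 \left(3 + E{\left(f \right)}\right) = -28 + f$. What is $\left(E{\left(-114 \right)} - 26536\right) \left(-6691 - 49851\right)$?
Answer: $\frac{4505718896}{3} \approx 1.5019 \cdot 10^{9}$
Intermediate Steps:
$E{\left(f \right)} = - \frac{23}{3} + \frac{f}{6}$ ($E{\left(f \right)} = -3 + \frac{-28 + f}{6} = -3 + \left(- \frac{14}{3} + \frac{f}{6}\right) = - \frac{23}{3} + \frac{f}{6}$)
$\left(E{\left(-114 \right)} - 26536\right) \left(-6691 - 49851\right) = \left(\left(- \frac{23}{3} + \frac{1}{6} \left(-114\right)\right) - 26536\right) \left(-6691 - 49851\right) = \left(\left(- \frac{23}{3} - 19\right) - 26536\right) \left(-56542\right) = \left(- \frac{80}{3} - 26536\right) \left(-56542\right) = \left(- \frac{79688}{3}\right) \left(-56542\right) = \frac{4505718896}{3}$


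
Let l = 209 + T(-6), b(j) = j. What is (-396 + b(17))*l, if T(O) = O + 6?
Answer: -79211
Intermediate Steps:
T(O) = 6 + O
l = 209 (l = 209 + (6 - 6) = 209 + 0 = 209)
(-396 + b(17))*l = (-396 + 17)*209 = -379*209 = -79211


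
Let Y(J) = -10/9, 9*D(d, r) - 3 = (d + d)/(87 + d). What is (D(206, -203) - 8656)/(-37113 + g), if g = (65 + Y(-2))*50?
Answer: 22824581/89443231 ≈ 0.25519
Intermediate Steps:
D(d, r) = 1/3 + 2*d/(9*(87 + d)) (D(d, r) = 1/3 + ((d + d)/(87 + d))/9 = 1/3 + ((2*d)/(87 + d))/9 = 1/3 + (2*d/(87 + d))/9 = 1/3 + 2*d/(9*(87 + d)))
Y(J) = -10/9 (Y(J) = -10*1/9 = -10/9)
g = 28750/9 (g = (65 - 10/9)*50 = (575/9)*50 = 28750/9 ≈ 3194.4)
(D(206, -203) - 8656)/(-37113 + g) = ((261 + 5*206)/(9*(87 + 206)) - 8656)/(-37113 + 28750/9) = ((1/9)*(261 + 1030)/293 - 8656)/(-305267/9) = ((1/9)*(1/293)*1291 - 8656)*(-9/305267) = (1291/2637 - 8656)*(-9/305267) = -22824581/2637*(-9/305267) = 22824581/89443231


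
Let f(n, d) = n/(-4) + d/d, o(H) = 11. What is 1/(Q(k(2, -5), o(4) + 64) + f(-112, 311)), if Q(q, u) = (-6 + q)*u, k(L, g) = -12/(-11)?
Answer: -11/3731 ≈ -0.0029483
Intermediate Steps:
f(n, d) = 1 - n/4 (f(n, d) = n*(-¼) + 1 = -n/4 + 1 = 1 - n/4)
k(L, g) = 12/11 (k(L, g) = -12*(-1/11) = 12/11)
Q(q, u) = u*(-6 + q)
1/(Q(k(2, -5), o(4) + 64) + f(-112, 311)) = 1/((11 + 64)*(-6 + 12/11) + (1 - ¼*(-112))) = 1/(75*(-54/11) + (1 + 28)) = 1/(-4050/11 + 29) = 1/(-3731/11) = -11/3731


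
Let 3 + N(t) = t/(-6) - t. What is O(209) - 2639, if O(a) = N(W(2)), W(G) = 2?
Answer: -7933/3 ≈ -2644.3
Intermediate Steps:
N(t) = -3 - 7*t/6 (N(t) = -3 + (t/(-6) - t) = -3 + (t*(-⅙) - t) = -3 + (-t/6 - t) = -3 - 7*t/6)
O(a) = -16/3 (O(a) = -3 - 7/6*2 = -3 - 7/3 = -16/3)
O(209) - 2639 = -16/3 - 2639 = -7933/3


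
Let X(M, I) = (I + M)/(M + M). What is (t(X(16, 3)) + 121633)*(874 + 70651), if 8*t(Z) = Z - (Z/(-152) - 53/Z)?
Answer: 338557892607975/38912 ≈ 8.7006e+9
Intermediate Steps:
X(M, I) = (I + M)/(2*M) (X(M, I) = (I + M)/((2*M)) = (I + M)*(1/(2*M)) = (I + M)/(2*M))
t(Z) = 53/(8*Z) + 153*Z/1216 (t(Z) = (Z - (Z/(-152) - 53/Z))/8 = (Z - (Z*(-1/152) - 53/Z))/8 = (Z - (-Z/152 - 53/Z))/8 = (Z - (-53/Z - Z/152))/8 = (Z + (53/Z + Z/152))/8 = (53/Z + 153*Z/152)/8 = 53/(8*Z) + 153*Z/1216)
(t(X(16, 3)) + 121633)*(874 + 70651) = ((8056 + 153*((½)*(3 + 16)/16)²)/(1216*(((½)*(3 + 16)/16))) + 121633)*(874 + 70651) = ((8056 + 153*((½)*(1/16)*19)²)/(1216*(((½)*(1/16)*19))) + 121633)*71525 = ((8056 + 153*(19/32)²)/(1216*(19/32)) + 121633)*71525 = ((1/1216)*(32/19)*(8056 + 153*(361/1024)) + 121633)*71525 = ((1/1216)*(32/19)*(8056 + 55233/1024) + 121633)*71525 = ((1/1216)*(32/19)*(8304577/1024) + 121633)*71525 = (437083/38912 + 121633)*71525 = (4733420379/38912)*71525 = 338557892607975/38912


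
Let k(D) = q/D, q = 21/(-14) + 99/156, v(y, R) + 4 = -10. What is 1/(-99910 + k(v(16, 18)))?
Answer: -728/72734435 ≈ -1.0009e-5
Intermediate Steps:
v(y, R) = -14 (v(y, R) = -4 - 10 = -14)
q = -45/52 (q = 21*(-1/14) + 99*(1/156) = -3/2 + 33/52 = -45/52 ≈ -0.86539)
k(D) = -45/(52*D)
1/(-99910 + k(v(16, 18))) = 1/(-99910 - 45/52/(-14)) = 1/(-99910 - 45/52*(-1/14)) = 1/(-99910 + 45/728) = 1/(-72734435/728) = -728/72734435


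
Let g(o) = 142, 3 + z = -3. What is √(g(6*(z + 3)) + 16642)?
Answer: 4*√1049 ≈ 129.55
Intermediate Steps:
z = -6 (z = -3 - 3 = -6)
√(g(6*(z + 3)) + 16642) = √(142 + 16642) = √16784 = 4*√1049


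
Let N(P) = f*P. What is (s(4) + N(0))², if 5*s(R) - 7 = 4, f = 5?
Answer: 121/25 ≈ 4.8400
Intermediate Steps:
s(R) = 11/5 (s(R) = 7/5 + (⅕)*4 = 7/5 + ⅘ = 11/5)
N(P) = 5*P
(s(4) + N(0))² = (11/5 + 5*0)² = (11/5 + 0)² = (11/5)² = 121/25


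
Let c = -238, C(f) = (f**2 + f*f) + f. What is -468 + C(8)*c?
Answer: -32836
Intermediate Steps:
C(f) = f + 2*f**2 (C(f) = (f**2 + f**2) + f = 2*f**2 + f = f + 2*f**2)
-468 + C(8)*c = -468 + (8*(1 + 2*8))*(-238) = -468 + (8*(1 + 16))*(-238) = -468 + (8*17)*(-238) = -468 + 136*(-238) = -468 - 32368 = -32836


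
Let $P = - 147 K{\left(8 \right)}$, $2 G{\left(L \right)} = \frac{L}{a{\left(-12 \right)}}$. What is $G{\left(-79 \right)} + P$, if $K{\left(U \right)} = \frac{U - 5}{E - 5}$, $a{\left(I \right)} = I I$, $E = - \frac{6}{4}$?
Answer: $\frac{252989}{3744} \approx 67.572$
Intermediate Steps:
$E = - \frac{3}{2}$ ($E = \left(-6\right) \frac{1}{4} = - \frac{3}{2} \approx -1.5$)
$a{\left(I \right)} = I^{2}$
$K{\left(U \right)} = \frac{10}{13} - \frac{2 U}{13}$ ($K{\left(U \right)} = \frac{U - 5}{- \frac{3}{2} - 5} = \frac{-5 + U}{- \frac{13}{2}} = \left(-5 + U\right) \left(- \frac{2}{13}\right) = \frac{10}{13} - \frac{2 U}{13}$)
$G{\left(L \right)} = \frac{L}{288}$ ($G{\left(L \right)} = \frac{L \frac{1}{\left(-12\right)^{2}}}{2} = \frac{L \frac{1}{144}}{2} = \frac{\frac{1}{144} L}{2} = \frac{L}{288}$)
$P = \frac{882}{13}$ ($P = - 147 \left(\frac{10}{13} - \frac{16}{13}\right) = \left(-147\right) \left(- \frac{6}{13}\right) = \frac{882}{13} \approx 67.846$)
$G{\left(-79 \right)} + P = \frac{1}{288} \left(-79\right) + \frac{882}{13} = - \frac{79}{288} + \frac{882}{13} = \frac{252989}{3744}$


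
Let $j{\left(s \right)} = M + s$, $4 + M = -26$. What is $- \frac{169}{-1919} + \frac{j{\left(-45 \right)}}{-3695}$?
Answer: $\frac{153676}{1418141} \approx 0.10836$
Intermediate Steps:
$M = -30$ ($M = -4 - 26 = -30$)
$j{\left(s \right)} = -30 + s$
$- \frac{169}{-1919} + \frac{j{\left(-45 \right)}}{-3695} = - \frac{169}{-1919} + \frac{-30 - 45}{-3695} = \left(-169\right) \left(- \frac{1}{1919}\right) - - \frac{15}{739} = \frac{169}{1919} + \frac{15}{739} = \frac{153676}{1418141}$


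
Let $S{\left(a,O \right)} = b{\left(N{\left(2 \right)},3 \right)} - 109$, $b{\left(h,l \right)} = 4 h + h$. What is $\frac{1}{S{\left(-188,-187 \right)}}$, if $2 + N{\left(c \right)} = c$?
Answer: $- \frac{1}{109} \approx -0.0091743$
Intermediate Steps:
$N{\left(c \right)} = -2 + c$
$b{\left(h,l \right)} = 5 h$
$S{\left(a,O \right)} = -109$ ($S{\left(a,O \right)} = 5 \left(-2 + 2\right) - 109 = 5 \cdot 0 - 109 = 0 - 109 = -109$)
$\frac{1}{S{\left(-188,-187 \right)}} = \frac{1}{-109} = - \frac{1}{109}$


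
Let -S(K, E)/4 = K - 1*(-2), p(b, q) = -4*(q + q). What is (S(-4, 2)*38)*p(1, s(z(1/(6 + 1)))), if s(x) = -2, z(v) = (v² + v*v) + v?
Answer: 4864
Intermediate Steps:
z(v) = v + 2*v² (z(v) = (v² + v²) + v = 2*v² + v = v + 2*v²)
p(b, q) = -8*q
S(K, E) = -8 - 4*K (S(K, E) = -4*(K - 1*(-2)) = -4*(K + 2) = -4*(2 + K) = -8 - 4*K)
(S(-4, 2)*38)*p(1, s(z(1/(6 + 1)))) = ((-8 - 4*(-4))*38)*(-8*(-2)) = ((-8 + 16)*38)*16 = (8*38)*16 = 304*16 = 4864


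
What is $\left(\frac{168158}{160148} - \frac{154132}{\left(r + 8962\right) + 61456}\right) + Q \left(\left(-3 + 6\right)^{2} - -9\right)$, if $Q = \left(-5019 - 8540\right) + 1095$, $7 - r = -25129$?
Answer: $- \frac{858304590307797}{3825695498} \approx -2.2435 \cdot 10^{5}$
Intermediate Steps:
$r = 25136$ ($r = 7 - -25129 = 7 + 25129 = 25136$)
$Q = -12464$ ($Q = -13559 + 1095 = -12464$)
$\left(\frac{168158}{160148} - \frac{154132}{\left(r + 8962\right) + 61456}\right) + Q \left(\left(-3 + 6\right)^{2} - -9\right) = \left(\frac{168158}{160148} - \frac{154132}{\left(25136 + 8962\right) + 61456}\right) - 12464 \left(\left(-3 + 6\right)^{2} - -9\right) = \left(168158 \cdot \frac{1}{160148} - \frac{154132}{34098 + 61456}\right) - 12464 \left(3^{2} + 9\right) = \left(\frac{84079}{80074} - \frac{154132}{95554}\right) - 12464 \left(9 + 9\right) = \left(\frac{84079}{80074} - \frac{77066}{47777}\right) - 224352 = - \frac{2153940501}{3825695498} - 224352 = - \frac{858304590307797}{3825695498}$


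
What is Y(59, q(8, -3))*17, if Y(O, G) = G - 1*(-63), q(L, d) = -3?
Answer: 1020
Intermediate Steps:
Y(O, G) = 63 + G (Y(O, G) = G + 63 = 63 + G)
Y(59, q(8, -3))*17 = (63 - 3)*17 = 60*17 = 1020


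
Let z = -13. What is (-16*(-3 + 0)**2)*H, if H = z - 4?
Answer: 2448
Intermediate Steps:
H = -17 (H = -13 - 4 = -17)
(-16*(-3 + 0)**2)*H = -16*(-3 + 0)**2*(-17) = -16*(-3)**2*(-17) = -16*9*(-17) = -144*(-17) = 2448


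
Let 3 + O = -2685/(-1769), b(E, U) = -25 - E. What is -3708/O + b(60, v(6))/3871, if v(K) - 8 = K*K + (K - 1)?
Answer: 4231902637/1691627 ≈ 2501.7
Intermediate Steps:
v(K) = 7 + K + K² (v(K) = 8 + (K*K + (K - 1)) = 8 + (K² + (-1 + K)) = 8 + (-1 + K + K²) = 7 + K + K²)
O = -2622/1769 (O = -3 - 2685/(-1769) = -3 - 2685*(-1/1769) = -3 + 2685/1769 = -2622/1769 ≈ -1.4822)
-3708/O + b(60, v(6))/3871 = -3708/(-2622/1769) + (-25 - 1*60)/3871 = -3708*(-1769/2622) + (-25 - 60)*(1/3871) = 1093242/437 - 85*1/3871 = 1093242/437 - 85/3871 = 4231902637/1691627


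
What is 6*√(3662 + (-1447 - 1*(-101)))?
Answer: 12*√579 ≈ 288.75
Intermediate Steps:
6*√(3662 + (-1447 - 1*(-101))) = 6*√(3662 + (-1447 + 101)) = 6*√(3662 - 1346) = 6*√2316 = 6*(2*√579) = 12*√579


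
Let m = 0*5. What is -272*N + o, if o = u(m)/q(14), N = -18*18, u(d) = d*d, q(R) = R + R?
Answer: 88128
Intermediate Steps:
q(R) = 2*R
m = 0
u(d) = d²
N = -324
o = 0 (o = 0²/((2*14)) = 0/28 = 0*(1/28) = 0)
-272*N + o = -272*(-324) + 0 = 88128 + 0 = 88128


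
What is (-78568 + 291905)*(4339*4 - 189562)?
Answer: -36737911422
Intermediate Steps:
(-78568 + 291905)*(4339*4 - 189562) = 213337*(17356 - 189562) = 213337*(-172206) = -36737911422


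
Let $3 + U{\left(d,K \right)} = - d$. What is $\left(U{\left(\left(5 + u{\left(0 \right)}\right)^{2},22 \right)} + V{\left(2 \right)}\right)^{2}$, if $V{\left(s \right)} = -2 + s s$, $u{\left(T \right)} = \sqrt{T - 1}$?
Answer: $525 + 500 i \approx 525.0 + 500.0 i$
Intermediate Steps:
$u{\left(T \right)} = \sqrt{-1 + T}$
$U{\left(d,K \right)} = -3 - d$
$V{\left(s \right)} = -2 + s^{2}$
$\left(U{\left(\left(5 + u{\left(0 \right)}\right)^{2},22 \right)} + V{\left(2 \right)}\right)^{2} = \left(\left(-3 - \left(5 + \sqrt{-1 + 0}\right)^{2}\right) - \left(2 - 2^{2}\right)\right)^{2} = \left(\left(-3 - \left(5 + \sqrt{-1}\right)^{2}\right) + \left(-2 + 4\right)\right)^{2} = \left(\left(-3 - \left(5 + i\right)^{2}\right) + 2\right)^{2} = \left(-1 - \left(5 + i\right)^{2}\right)^{2}$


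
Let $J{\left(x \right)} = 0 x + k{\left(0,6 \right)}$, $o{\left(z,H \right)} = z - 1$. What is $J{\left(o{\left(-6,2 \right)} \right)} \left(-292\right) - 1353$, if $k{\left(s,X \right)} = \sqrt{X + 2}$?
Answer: $-1353 - 584 \sqrt{2} \approx -2178.9$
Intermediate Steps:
$k{\left(s,X \right)} = \sqrt{2 + X}$
$o{\left(z,H \right)} = -1 + z$
$J{\left(x \right)} = 2 \sqrt{2}$ ($J{\left(x \right)} = 0 x + \sqrt{2 + 6} = 0 + \sqrt{8} = 0 + 2 \sqrt{2} = 2 \sqrt{2}$)
$J{\left(o{\left(-6,2 \right)} \right)} \left(-292\right) - 1353 = 2 \sqrt{2} \left(-292\right) - 1353 = - 584 \sqrt{2} - 1353 = -1353 - 584 \sqrt{2}$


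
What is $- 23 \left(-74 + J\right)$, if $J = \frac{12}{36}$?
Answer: $\frac{5083}{3} \approx 1694.3$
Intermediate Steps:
$J = \frac{1}{3}$ ($J = 12 \cdot \frac{1}{36} = \frac{1}{3} \approx 0.33333$)
$- 23 \left(-74 + J\right) = - 23 \left(-74 + \frac{1}{3}\right) = \left(-23\right) \left(- \frac{221}{3}\right) = \frac{5083}{3}$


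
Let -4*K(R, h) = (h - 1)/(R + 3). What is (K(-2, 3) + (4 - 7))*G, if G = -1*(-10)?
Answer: -35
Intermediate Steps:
K(R, h) = -(-1 + h)/(4*(3 + R)) (K(R, h) = -(h - 1)/(4*(R + 3)) = -(-1 + h)/(4*(3 + R)))
G = 10
(K(-2, 3) + (4 - 7))*G = ((1 - 1*3)/(4*(3 - 2)) + (4 - 7))*10 = ((¼)*(1 - 3)/1 - 3)*10 = ((¼)*1*(-2) - 3)*10 = (-½ - 3)*10 = -7/2*10 = -35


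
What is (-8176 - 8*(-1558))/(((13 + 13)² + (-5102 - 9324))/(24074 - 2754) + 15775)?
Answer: 9142016/33630925 ≈ 0.27183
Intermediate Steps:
(-8176 - 8*(-1558))/(((13 + 13)² + (-5102 - 9324))/(24074 - 2754) + 15775) = (-8176 + 12464)/((26² - 14426)/21320 + 15775) = 4288/((676 - 14426)*(1/21320) + 15775) = 4288/(-13750*1/21320 + 15775) = 4288/(-1375/2132 + 15775) = 4288/(33630925/2132) = 4288*(2132/33630925) = 9142016/33630925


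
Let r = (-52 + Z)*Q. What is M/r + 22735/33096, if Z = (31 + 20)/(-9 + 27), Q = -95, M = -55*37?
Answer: 46609243/185503080 ≈ 0.25126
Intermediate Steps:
M = -2035
Z = 17/6 (Z = 51/18 = 51*(1/18) = 17/6 ≈ 2.8333)
r = 28025/6 (r = (-52 + 17/6)*(-95) = -295/6*(-95) = 28025/6 ≈ 4670.8)
M/r + 22735/33096 = -2035/28025/6 + 22735/33096 = -2035*6/28025 + 22735*(1/33096) = -2442/5605 + 22735/33096 = 46609243/185503080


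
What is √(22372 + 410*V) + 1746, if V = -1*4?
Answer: 1746 + 2*√5183 ≈ 1890.0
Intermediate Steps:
V = -4
√(22372 + 410*V) + 1746 = √(22372 + 410*(-4)) + 1746 = √(22372 - 1640) + 1746 = √20732 + 1746 = 2*√5183 + 1746 = 1746 + 2*√5183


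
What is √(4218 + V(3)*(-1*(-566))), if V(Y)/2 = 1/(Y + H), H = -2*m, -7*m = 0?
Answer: √41358/3 ≈ 67.789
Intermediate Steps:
m = 0 (m = -⅐*0 = 0)
H = 0 (H = -2*0 = 0)
V(Y) = 2/Y (V(Y) = 2/(Y + 0) = 2/Y)
√(4218 + V(3)*(-1*(-566))) = √(4218 + (2/3)*(-1*(-566))) = √(4218 + (2*(⅓))*566) = √(4218 + (⅔)*566) = √(4218 + 1132/3) = √(13786/3) = √41358/3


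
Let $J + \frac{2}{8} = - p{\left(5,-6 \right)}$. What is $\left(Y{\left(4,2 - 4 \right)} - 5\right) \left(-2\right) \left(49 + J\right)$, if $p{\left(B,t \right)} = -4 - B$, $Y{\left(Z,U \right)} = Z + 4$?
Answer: $- \frac{693}{2} \approx -346.5$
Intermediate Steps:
$Y{\left(Z,U \right)} = 4 + Z$
$J = \frac{35}{4}$ ($J = - \frac{1}{4} - \left(-4 - 5\right) = - \frac{1}{4} - -9 = - \frac{1}{4} + 9 = \frac{35}{4} \approx 8.75$)
$\left(Y{\left(4,2 - 4 \right)} - 5\right) \left(-2\right) \left(49 + J\right) = \left(\left(4 + 4\right) - 5\right) \left(-2\right) \left(49 + \frac{35}{4}\right) = \left(8 - 5\right) \left(-2\right) \frac{231}{4} = 3 \left(-2\right) \frac{231}{4} = \left(-6\right) \frac{231}{4} = - \frac{693}{2}$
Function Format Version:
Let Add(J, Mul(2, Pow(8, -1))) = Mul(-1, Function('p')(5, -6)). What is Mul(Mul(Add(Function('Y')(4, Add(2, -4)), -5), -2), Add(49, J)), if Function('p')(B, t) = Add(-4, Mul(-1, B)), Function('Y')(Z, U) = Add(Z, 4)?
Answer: Rational(-693, 2) ≈ -346.50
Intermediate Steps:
Function('Y')(Z, U) = Add(4, Z)
J = Rational(35, 4) (J = Add(Rational(-1, 4), Mul(-1, Add(-4, Mul(-1, 5)))) = Add(Rational(-1, 4), Mul(-1, Add(-4, -5))) = Add(Rational(-1, 4), Mul(-1, -9)) = Add(Rational(-1, 4), 9) = Rational(35, 4) ≈ 8.7500)
Mul(Mul(Add(Function('Y')(4, Add(2, -4)), -5), -2), Add(49, J)) = Mul(Mul(Add(Add(4, 4), -5), -2), Add(49, Rational(35, 4))) = Mul(Mul(Add(8, -5), -2), Rational(231, 4)) = Mul(Mul(3, -2), Rational(231, 4)) = Mul(-6, Rational(231, 4)) = Rational(-693, 2)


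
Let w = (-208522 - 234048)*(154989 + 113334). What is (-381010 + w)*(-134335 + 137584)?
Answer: -385825544048880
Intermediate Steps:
w = -118751710110 (w = -442570*268323 = -118751710110)
(-381010 + w)*(-134335 + 137584) = (-381010 - 118751710110)*(-134335 + 137584) = -118752091120*3249 = -385825544048880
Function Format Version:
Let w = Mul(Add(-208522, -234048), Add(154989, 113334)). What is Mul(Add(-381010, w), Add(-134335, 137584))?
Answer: -385825544048880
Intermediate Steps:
w = -118751710110 (w = Mul(-442570, 268323) = -118751710110)
Mul(Add(-381010, w), Add(-134335, 137584)) = Mul(Add(-381010, -118751710110), Add(-134335, 137584)) = Mul(-118752091120, 3249) = -385825544048880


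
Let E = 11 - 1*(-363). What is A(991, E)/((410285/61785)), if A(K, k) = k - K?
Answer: -7624269/82057 ≈ -92.914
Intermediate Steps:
E = 374 (E = 11 + 363 = 374)
A(991, E)/((410285/61785)) = (374 - 1*991)/((410285/61785)) = (374 - 991)/((410285*(1/61785))) = -617/82057/12357 = -617*12357/82057 = -7624269/82057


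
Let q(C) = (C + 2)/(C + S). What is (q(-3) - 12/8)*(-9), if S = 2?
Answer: 9/2 ≈ 4.5000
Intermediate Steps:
q(C) = 1 (q(C) = (C + 2)/(C + 2) = (2 + C)/(2 + C) = 1)
(q(-3) - 12/8)*(-9) = (1 - 12/8)*(-9) = (1 - 12*1/8)*(-9) = (1 - 3/2)*(-9) = -1/2*(-9) = 9/2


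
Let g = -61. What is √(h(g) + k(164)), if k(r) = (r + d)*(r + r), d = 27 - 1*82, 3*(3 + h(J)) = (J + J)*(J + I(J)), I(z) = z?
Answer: √366393/3 ≈ 201.77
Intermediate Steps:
h(J) = -3 + 4*J²/3 (h(J) = -3 + ((J + J)*(J + J))/3 = -3 + ((2*J)*(2*J))/3 = -3 + (4*J²)/3 = -3 + 4*J²/3)
d = -55 (d = 27 - 82 = -55)
k(r) = 2*r*(-55 + r) (k(r) = (r - 55)*(r + r) = (-55 + r)*(2*r) = 2*r*(-55 + r))
√(h(g) + k(164)) = √((-3 + (4/3)*(-61)²) + 2*164*(-55 + 164)) = √((-3 + (4/3)*3721) + 2*164*109) = √((-3 + 14884/3) + 35752) = √(14875/3 + 35752) = √(122131/3) = √366393/3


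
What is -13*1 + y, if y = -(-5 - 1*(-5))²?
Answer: -13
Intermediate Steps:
y = 0 (y = -(-5 + 5)² = -1*0² = -1*0 = 0)
-13*1 + y = -13*1 + 0 = -13 + 0 = -13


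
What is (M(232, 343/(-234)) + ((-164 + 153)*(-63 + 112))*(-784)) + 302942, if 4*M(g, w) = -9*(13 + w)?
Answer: 75451173/104 ≈ 7.2549e+5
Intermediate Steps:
M(g, w) = -117/4 - 9*w/4 (M(g, w) = (-9*(13 + w))/4 = (-117 - 9*w)/4 = -117/4 - 9*w/4)
(M(232, 343/(-234)) + ((-164 + 153)*(-63 + 112))*(-784)) + 302942 = ((-117/4 - 3087/(4*(-234))) + ((-164 + 153)*(-63 + 112))*(-784)) + 302942 = ((-117/4 - 3087*(-1)/(4*234)) - 11*49*(-784)) + 302942 = ((-117/4 - 9/4*(-343/234)) - 539*(-784)) + 302942 = ((-117/4 + 343/104) + 422576) + 302942 = (-2699/104 + 422576) + 302942 = 43945205/104 + 302942 = 75451173/104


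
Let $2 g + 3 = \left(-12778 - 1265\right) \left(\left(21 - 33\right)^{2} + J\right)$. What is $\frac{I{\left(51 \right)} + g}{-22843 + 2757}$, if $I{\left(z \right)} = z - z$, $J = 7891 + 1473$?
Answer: $\frac{133520847}{40172} \approx 3323.7$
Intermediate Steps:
$J = 9364$
$g = - \frac{133520847}{2}$ ($g = - \frac{3}{2} + \frac{\left(-12778 - 1265\right) \left(\left(21 - 33\right)^{2} + 9364\right)}{2} = - \frac{3}{2} + \frac{\left(-14043\right) \left(\left(-12\right)^{2} + 9364\right)}{2} = - \frac{3}{2} + \frac{\left(-14043\right) \left(144 + 9364\right)}{2} = - \frac{3}{2} + \frac{\left(-14043\right) 9508}{2} = - \frac{3}{2} + \frac{1}{2} \left(-133520844\right) = - \frac{3}{2} - 66760422 = - \frac{133520847}{2} \approx -6.676 \cdot 10^{7}$)
$I{\left(z \right)} = 0$
$\frac{I{\left(51 \right)} + g}{-22843 + 2757} = \frac{0 - \frac{133520847}{2}}{-22843 + 2757} = - \frac{133520847}{2 \left(-20086\right)} = \left(- \frac{133520847}{2}\right) \left(- \frac{1}{20086}\right) = \frac{133520847}{40172}$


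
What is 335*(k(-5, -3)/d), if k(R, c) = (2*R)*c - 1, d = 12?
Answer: 9715/12 ≈ 809.58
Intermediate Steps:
k(R, c) = -1 + 2*R*c (k(R, c) = 2*R*c - 1 = -1 + 2*R*c)
335*(k(-5, -3)/d) = 335*((-1 + 2*(-5)*(-3))/12) = 335*((-1 + 30)*(1/12)) = 335*(29*(1/12)) = 335*(29/12) = 9715/12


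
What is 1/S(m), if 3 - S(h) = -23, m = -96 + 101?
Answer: 1/26 ≈ 0.038462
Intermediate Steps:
m = 5
S(h) = 26 (S(h) = 3 - 1*(-23) = 3 + 23 = 26)
1/S(m) = 1/26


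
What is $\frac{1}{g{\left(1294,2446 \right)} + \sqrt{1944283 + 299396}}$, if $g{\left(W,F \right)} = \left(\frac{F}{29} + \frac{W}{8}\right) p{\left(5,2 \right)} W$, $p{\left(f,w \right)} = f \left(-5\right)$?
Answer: $- \frac{26781368050}{213210953994939469} - \frac{3364 \sqrt{2243679}}{213210953994939469} \approx -1.2563 \cdot 10^{-7}$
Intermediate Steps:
$p{\left(f,w \right)} = - 5 f$
$g{\left(W,F \right)} = - 25 W \left(\frac{W}{8} + \frac{F}{29}\right)$ ($g{\left(W,F \right)} = \left(\frac{F}{29} + \frac{W}{8}\right) \left(-5\right) 5 W = \left(F \frac{1}{29} + W \frac{1}{8}\right) \left(- 25 W\right) = \left(\frac{F}{29} + \frac{W}{8}\right) \left(- 25 W\right) = \left(\frac{W}{8} + \frac{F}{29}\right) \left(- 25 W\right) = - 25 W \left(\frac{W}{8} + \frac{F}{29}\right)$)
$\frac{1}{g{\left(1294,2446 \right)} + \sqrt{1944283 + 299396}} = \frac{1}{\left(- \frac{25}{232}\right) 1294 \left(8 \cdot 2446 + 29 \cdot 1294\right) + \sqrt{1944283 + 299396}} = \frac{1}{\left(- \frac{25}{232}\right) 1294 \left(19568 + 37526\right) + \sqrt{2243679}} = \frac{1}{\left(- \frac{25}{232}\right) 1294 \cdot 57094 + \sqrt{2243679}} = \frac{1}{- \frac{461747725}{58} + \sqrt{2243679}}$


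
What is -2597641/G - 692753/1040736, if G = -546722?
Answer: 1162357599055/284496633696 ≈ 4.0857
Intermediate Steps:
-2597641/G - 692753/1040736 = -2597641/(-546722) - 692753/1040736 = -2597641*(-1/546722) - 692753*1/1040736 = 2597641/546722 - 692753/1040736 = 1162357599055/284496633696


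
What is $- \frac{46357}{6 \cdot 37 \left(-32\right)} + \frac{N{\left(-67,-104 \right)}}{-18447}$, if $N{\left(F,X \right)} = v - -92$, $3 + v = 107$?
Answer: $\frac{284585065}{43682496} \approx 6.5149$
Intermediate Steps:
$v = 104$ ($v = -3 + 107 = 104$)
$N{\left(F,X \right)} = 196$ ($N{\left(F,X \right)} = 104 - -92 = 104 + 92 = 196$)
$- \frac{46357}{6 \cdot 37 \left(-32\right)} + \frac{N{\left(-67,-104 \right)}}{-18447} = - \frac{46357}{6 \cdot 37 \left(-32\right)} + \frac{196}{-18447} = - \frac{46357}{222 \left(-32\right)} + 196 \left(- \frac{1}{18447}\right) = - \frac{46357}{-7104} - \frac{196}{18447} = \left(-46357\right) \left(- \frac{1}{7104}\right) - \frac{196}{18447} = \frac{46357}{7104} - \frac{196}{18447} = \frac{284585065}{43682496}$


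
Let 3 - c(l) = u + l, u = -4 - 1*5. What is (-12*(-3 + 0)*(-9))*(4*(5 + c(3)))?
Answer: -18144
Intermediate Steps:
u = -9 (u = -4 - 5 = -9)
c(l) = 12 - l (c(l) = 3 - (-9 + l) = 3 + (9 - l) = 12 - l)
(-12*(-3 + 0)*(-9))*(4*(5 + c(3))) = (-12*(-3 + 0)*(-9))*(4*(5 + (12 - 1*3))) = (-12*(-3)*(-9))*(4*(5 + (12 - 3))) = (-6*(-6)*(-9))*(4*(5 + 9)) = (36*(-9))*(4*14) = -324*56 = -18144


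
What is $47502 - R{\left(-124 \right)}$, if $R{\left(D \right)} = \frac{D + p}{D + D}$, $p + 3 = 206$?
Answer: $\frac{11780575}{248} \approx 47502.0$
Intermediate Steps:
$p = 203$ ($p = -3 + 206 = 203$)
$R{\left(D \right)} = \frac{203 + D}{2 D}$ ($R{\left(D \right)} = \frac{D + 203}{D + D} = \frac{203 + D}{2 D}$)
$47502 - R{\left(-124 \right)} = 47502 - \frac{203 - 124}{2 \left(-124\right)} = 47502 - \frac{1}{2} \left(- \frac{1}{124}\right) 79 = 47502 - - \frac{79}{248} = 47502 + \frac{79}{248} = \frac{11780575}{248}$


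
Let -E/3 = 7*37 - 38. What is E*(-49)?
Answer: 32487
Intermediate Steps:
E = -663 (E = -3*(7*37 - 38) = -3*(259 - 38) = -3*221 = -663)
E*(-49) = -663*(-49) = 32487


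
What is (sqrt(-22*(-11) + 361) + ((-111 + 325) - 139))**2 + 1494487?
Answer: 1500715 + 450*sqrt(67) ≈ 1.5044e+6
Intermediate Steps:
(sqrt(-22*(-11) + 361) + ((-111 + 325) - 139))**2 + 1494487 = (sqrt(242 + 361) + (214 - 139))**2 + 1494487 = (sqrt(603) + 75)**2 + 1494487 = (3*sqrt(67) + 75)**2 + 1494487 = (75 + 3*sqrt(67))**2 + 1494487 = 1494487 + (75 + 3*sqrt(67))**2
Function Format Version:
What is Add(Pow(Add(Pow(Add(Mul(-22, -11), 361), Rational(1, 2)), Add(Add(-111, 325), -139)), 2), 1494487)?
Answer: Add(1500715, Mul(450, Pow(67, Rational(1, 2)))) ≈ 1.5044e+6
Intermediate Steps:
Add(Pow(Add(Pow(Add(Mul(-22, -11), 361), Rational(1, 2)), Add(Add(-111, 325), -139)), 2), 1494487) = Add(Pow(Add(Pow(Add(242, 361), Rational(1, 2)), Add(214, -139)), 2), 1494487) = Add(Pow(Add(Pow(603, Rational(1, 2)), 75), 2), 1494487) = Add(Pow(Add(Mul(3, Pow(67, Rational(1, 2))), 75), 2), 1494487) = Add(Pow(Add(75, Mul(3, Pow(67, Rational(1, 2)))), 2), 1494487) = Add(1494487, Pow(Add(75, Mul(3, Pow(67, Rational(1, 2)))), 2))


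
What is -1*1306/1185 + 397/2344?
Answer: -2590819/2777640 ≈ -0.93274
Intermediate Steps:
-1*1306/1185 + 397/2344 = -1306*1/1185 + 397*(1/2344) = -1306/1185 + 397/2344 = -2590819/2777640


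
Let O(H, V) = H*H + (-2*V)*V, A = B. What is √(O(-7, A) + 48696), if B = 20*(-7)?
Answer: √9545 ≈ 97.698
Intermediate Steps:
B = -140
A = -140
O(H, V) = H² - 2*V²
√(O(-7, A) + 48696) = √(((-7)² - 2*(-140)²) + 48696) = √((49 - 2*19600) + 48696) = √((49 - 39200) + 48696) = √(-39151 + 48696) = √9545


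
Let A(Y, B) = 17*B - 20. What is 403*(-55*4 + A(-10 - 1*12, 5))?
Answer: -62465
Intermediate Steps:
A(Y, B) = -20 + 17*B
403*(-55*4 + A(-10 - 1*12, 5)) = 403*(-55*4 + (-20 + 17*5)) = 403*(-220 + (-20 + 85)) = 403*(-220 + 65) = 403*(-155) = -62465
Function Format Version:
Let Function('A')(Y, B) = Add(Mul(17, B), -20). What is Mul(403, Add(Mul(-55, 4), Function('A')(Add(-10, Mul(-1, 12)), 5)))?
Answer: -62465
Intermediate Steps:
Function('A')(Y, B) = Add(-20, Mul(17, B))
Mul(403, Add(Mul(-55, 4), Function('A')(Add(-10, Mul(-1, 12)), 5))) = Mul(403, Add(Mul(-55, 4), Add(-20, Mul(17, 5)))) = Mul(403, Add(-220, Add(-20, 85))) = Mul(403, Add(-220, 65)) = Mul(403, -155) = -62465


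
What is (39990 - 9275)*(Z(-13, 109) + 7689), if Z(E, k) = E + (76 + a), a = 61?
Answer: 239976295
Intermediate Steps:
Z(E, k) = 137 + E (Z(E, k) = E + (76 + 61) = E + 137 = 137 + E)
(39990 - 9275)*(Z(-13, 109) + 7689) = (39990 - 9275)*((137 - 13) + 7689) = 30715*(124 + 7689) = 30715*7813 = 239976295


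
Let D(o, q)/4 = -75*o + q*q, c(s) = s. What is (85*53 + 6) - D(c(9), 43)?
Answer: -185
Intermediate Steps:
D(o, q) = -300*o + 4*q² (D(o, q) = 4*(-75*o + q*q) = 4*(-75*o + q²) = 4*(q² - 75*o) = -300*o + 4*q²)
(85*53 + 6) - D(c(9), 43) = (85*53 + 6) - (-300*9 + 4*43²) = (4505 + 6) - (-2700 + 4*1849) = 4511 - (-2700 + 7396) = 4511 - 1*4696 = 4511 - 4696 = -185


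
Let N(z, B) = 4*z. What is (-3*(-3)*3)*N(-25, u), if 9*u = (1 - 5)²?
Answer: -2700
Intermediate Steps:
u = 16/9 (u = (1 - 5)²/9 = (⅑)*(-4)² = (⅑)*16 = 16/9 ≈ 1.7778)
(-3*(-3)*3)*N(-25, u) = (-3*(-3)*3)*(4*(-25)) = (9*3)*(-100) = 27*(-100) = -2700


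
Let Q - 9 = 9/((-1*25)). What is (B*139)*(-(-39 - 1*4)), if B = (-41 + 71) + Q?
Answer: 5773782/25 ≈ 2.3095e+5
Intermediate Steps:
Q = 216/25 (Q = 9 + 9/((-1*25)) = 9 + 9/(-25) = 9 + 9*(-1/25) = 9 - 9/25 = 216/25 ≈ 8.6400)
B = 966/25 (B = (-41 + 71) + 216/25 = 30 + 216/25 = 966/25 ≈ 38.640)
(B*139)*(-(-39 - 1*4)) = ((966/25)*139)*(-(-39 - 1*4)) = 134274*(-(-39 - 4))/25 = 134274*(-1*(-43))/25 = (134274/25)*43 = 5773782/25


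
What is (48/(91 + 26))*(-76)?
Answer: -1216/39 ≈ -31.179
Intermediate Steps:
(48/(91 + 26))*(-76) = (48/117)*(-76) = (48*(1/117))*(-76) = (16/39)*(-76) = -1216/39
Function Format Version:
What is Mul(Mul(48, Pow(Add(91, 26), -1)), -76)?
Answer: Rational(-1216, 39) ≈ -31.179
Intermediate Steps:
Mul(Mul(48, Pow(Add(91, 26), -1)), -76) = Mul(Mul(48, Pow(117, -1)), -76) = Mul(Mul(48, Rational(1, 117)), -76) = Mul(Rational(16, 39), -76) = Rational(-1216, 39)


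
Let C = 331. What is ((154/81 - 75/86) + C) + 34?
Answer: 2549759/6966 ≈ 366.03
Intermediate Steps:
((154/81 - 75/86) + C) + 34 = ((154/81 - 75/86) + 331) + 34 = (7169/6966 + 331) + 34 = 2312915/6966 + 34 = 2549759/6966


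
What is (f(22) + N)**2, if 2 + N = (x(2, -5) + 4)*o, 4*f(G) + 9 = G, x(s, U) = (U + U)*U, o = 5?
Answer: 1177225/16 ≈ 73577.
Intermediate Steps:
x(s, U) = 2*U**2 (x(s, U) = (2*U)*U = 2*U**2)
f(G) = -9/4 + G/4
N = 268 (N = -2 + (2*(-5)**2 + 4)*5 = -2 + (2*25 + 4)*5 = -2 + (50 + 4)*5 = -2 + 54*5 = -2 + 270 = 268)
(f(22) + N)**2 = ((-9/4 + (1/4)*22) + 268)**2 = ((-9/4 + 11/2) + 268)**2 = (13/4 + 268)**2 = (1085/4)**2 = 1177225/16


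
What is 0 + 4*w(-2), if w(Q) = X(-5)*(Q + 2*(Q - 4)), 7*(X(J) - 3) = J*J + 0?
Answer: -368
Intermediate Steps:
X(J) = 3 + J**2/7 (X(J) = 3 + (J*J + 0)/7 = 3 + (J**2 + 0)/7 = 3 + J**2/7)
w(Q) = -368/7 + 138*Q/7 (w(Q) = (3 + (1/7)*(-5)**2)*(Q + 2*(Q - 4)) = (3 + (1/7)*25)*(Q + 2*(-4 + Q)) = (3 + 25/7)*(Q + (-8 + 2*Q)) = 46*(-8 + 3*Q)/7 = -368/7 + 138*Q/7)
0 + 4*w(-2) = 0 + 4*(-368/7 + (138/7)*(-2)) = 0 + 4*(-368/7 - 276/7) = 0 + 4*(-92) = 0 - 368 = -368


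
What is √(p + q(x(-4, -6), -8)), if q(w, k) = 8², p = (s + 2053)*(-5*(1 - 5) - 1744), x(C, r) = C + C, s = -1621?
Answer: 16*I*√2909 ≈ 862.96*I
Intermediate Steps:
x(C, r) = 2*C
p = -744768 (p = (-1621 + 2053)*(-5*(1 - 5) - 1744) = 432*(-5*(-4) - 1744) = 432*(20 - 1744) = 432*(-1724) = -744768)
q(w, k) = 64
√(p + q(x(-4, -6), -8)) = √(-744768 + 64) = √(-744704) = 16*I*√2909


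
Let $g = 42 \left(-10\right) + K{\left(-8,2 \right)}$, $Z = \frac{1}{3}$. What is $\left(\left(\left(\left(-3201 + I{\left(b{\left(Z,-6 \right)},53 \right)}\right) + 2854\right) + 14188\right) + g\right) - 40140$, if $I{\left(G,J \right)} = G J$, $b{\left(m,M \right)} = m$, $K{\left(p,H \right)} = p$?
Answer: $- \frac{80128}{3} \approx -26709.0$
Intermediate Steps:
$Z = \frac{1}{3} \approx 0.33333$
$g = -428$ ($g = 42 \left(-10\right) - 8 = -420 - 8 = -428$)
$\left(\left(\left(\left(-3201 + I{\left(b{\left(Z,-6 \right)},53 \right)}\right) + 2854\right) + 14188\right) + g\right) - 40140 = \left(\left(\left(\left(-3201 + \frac{1}{3} \cdot 53\right) + 2854\right) + 14188\right) - 428\right) - 40140 = \left(\left(\left(\left(-3201 + \frac{53}{3}\right) + 2854\right) + 14188\right) - 428\right) - 40140 = \left(\left(\left(- \frac{9550}{3} + 2854\right) + 14188\right) - 428\right) - 40140 = \left(\left(- \frac{988}{3} + 14188\right) - 428\right) - 40140 = \left(\frac{41576}{3} - 428\right) - 40140 = \frac{40292}{3} - 40140 = - \frac{80128}{3}$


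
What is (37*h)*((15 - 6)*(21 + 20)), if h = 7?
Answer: 95571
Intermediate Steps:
(37*h)*((15 - 6)*(21 + 20)) = (37*7)*((15 - 6)*(21 + 20)) = 259*(9*41) = 259*369 = 95571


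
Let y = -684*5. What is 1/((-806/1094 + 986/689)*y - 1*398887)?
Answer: -376883/151228657721 ≈ -2.4921e-6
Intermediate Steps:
y = -3420
1/((-806/1094 + 986/689)*y - 1*398887) = 1/((-806/1094 + 986/689)*(-3420) - 1*398887) = 1/((-806*1/1094 + 986*(1/689))*(-3420) - 398887) = 1/((-403/547 + 986/689)*(-3420) - 398887) = 1/((261675/376883)*(-3420) - 398887) = 1/(-894928500/376883 - 398887) = 1/(-151228657721/376883) = -376883/151228657721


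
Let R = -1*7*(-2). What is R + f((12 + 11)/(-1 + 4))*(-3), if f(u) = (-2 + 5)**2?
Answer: -13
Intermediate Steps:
f(u) = 9 (f(u) = 3**2 = 9)
R = 14 (R = -7*(-2) = 14)
R + f((12 + 11)/(-1 + 4))*(-3) = 14 + 9*(-3) = 14 - 27 = -13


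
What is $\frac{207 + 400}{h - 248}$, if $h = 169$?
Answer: $- \frac{607}{79} \approx -7.6835$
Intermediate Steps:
$\frac{207 + 400}{h - 248} = \frac{207 + 400}{169 - 248} = \frac{607}{-79} = 607 \left(- \frac{1}{79}\right) = - \frac{607}{79}$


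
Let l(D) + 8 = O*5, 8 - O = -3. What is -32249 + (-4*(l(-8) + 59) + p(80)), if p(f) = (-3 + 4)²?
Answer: -32672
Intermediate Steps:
O = 11 (O = 8 - 1*(-3) = 8 + 3 = 11)
p(f) = 1 (p(f) = 1² = 1)
l(D) = 47 (l(D) = -8 + 11*5 = -8 + 55 = 47)
-32249 + (-4*(l(-8) + 59) + p(80)) = -32249 + (-4*(47 + 59) + 1) = -32249 + (-4*106 + 1) = -32249 + (-424 + 1) = -32249 - 423 = -32672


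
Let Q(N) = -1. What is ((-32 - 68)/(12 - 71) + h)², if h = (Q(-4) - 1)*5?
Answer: 240100/3481 ≈ 68.974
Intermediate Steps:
h = -10 (h = (-1 - 1)*5 = -2*5 = -10)
((-32 - 68)/(12 - 71) + h)² = ((-32 - 68)/(12 - 71) - 10)² = (-100/(-59) - 10)² = (-100*(-1/59) - 10)² = (100/59 - 10)² = (-490/59)² = 240100/3481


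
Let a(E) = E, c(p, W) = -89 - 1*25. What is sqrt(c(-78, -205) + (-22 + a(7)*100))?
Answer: 2*sqrt(141) ≈ 23.749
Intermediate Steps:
c(p, W) = -114 (c(p, W) = -89 - 25 = -114)
sqrt(c(-78, -205) + (-22 + a(7)*100)) = sqrt(-114 + (-22 + 7*100)) = sqrt(-114 + (-22 + 700)) = sqrt(-114 + 678) = sqrt(564) = 2*sqrt(141)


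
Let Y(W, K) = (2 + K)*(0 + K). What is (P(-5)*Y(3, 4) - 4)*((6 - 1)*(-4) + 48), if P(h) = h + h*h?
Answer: 13328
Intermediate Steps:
P(h) = h + h²
Y(W, K) = K*(2 + K) (Y(W, K) = (2 + K)*K = K*(2 + K))
(P(-5)*Y(3, 4) - 4)*((6 - 1)*(-4) + 48) = ((-5*(1 - 5))*(4*(2 + 4)) - 4)*((6 - 1)*(-4) + 48) = ((-5*(-4))*(4*6) - 4)*(5*(-4) + 48) = (20*24 - 4)*(-20 + 48) = (480 - 4)*28 = 476*28 = 13328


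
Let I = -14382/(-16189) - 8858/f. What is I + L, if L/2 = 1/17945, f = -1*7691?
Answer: 4558532474378/2234324754055 ≈ 2.0402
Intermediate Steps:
f = -7691
L = 2/17945 ≈ 0.00011145
I = 254014124/124509599 (I = -14382/(-16189) - 8858/(-7691) = -14382*(-1/16189) - 8858*(-1/7691) = 14382/16189 + 8858/7691 = 254014124/124509599 ≈ 2.0401)
I + L = 254014124/124509599 + 2/17945 = 4558532474378/2234324754055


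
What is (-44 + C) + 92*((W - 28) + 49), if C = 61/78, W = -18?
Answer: 18157/78 ≈ 232.78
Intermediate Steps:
C = 61/78 (C = 61*(1/78) = 61/78 ≈ 0.78205)
(-44 + C) + 92*((W - 28) + 49) = (-44 + 61/78) + 92*((-18 - 28) + 49) = -3371/78 + 92*(-46 + 49) = -3371/78 + 92*3 = -3371/78 + 276 = 18157/78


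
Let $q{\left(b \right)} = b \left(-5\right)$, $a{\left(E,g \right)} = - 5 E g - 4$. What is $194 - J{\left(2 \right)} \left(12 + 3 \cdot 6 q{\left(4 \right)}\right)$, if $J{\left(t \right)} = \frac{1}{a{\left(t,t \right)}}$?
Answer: $\frac{359}{2} \approx 179.5$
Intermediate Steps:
$a{\left(E,g \right)} = -4 - 5 E g$ ($a{\left(E,g \right)} = - 5 E g - 4 = -4 - 5 E g$)
$q{\left(b \right)} = - 5 b$
$J{\left(t \right)} = \frac{1}{-4 - 5 t^{2}}$ ($J{\left(t \right)} = \frac{1}{-4 - 5 t t} = \frac{1}{-4 - 5 t^{2}}$)
$194 - J{\left(2 \right)} \left(12 + 3 \cdot 6 q{\left(4 \right)}\right) = 194 - - \frac{1}{4 + 5 \cdot 2^{2}} \left(12 + 3 \cdot 6 \left(\left(-5\right) 4\right)\right) = 194 - - \frac{1}{4 + 5 \cdot 4} \left(12 + 3 \cdot 6 \left(-20\right)\right) = 194 - - \frac{1}{4 + 20} \left(12 + 3 \left(-120\right)\right) = 194 - - \frac{1}{24} \left(12 - 360\right) = 194 - \left(-1\right) \frac{1}{24} \left(-348\right) = 194 - \left(- \frac{1}{24}\right) \left(-348\right) = 194 - \frac{29}{2} = \frac{359}{2}$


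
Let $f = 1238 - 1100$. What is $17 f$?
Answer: $2346$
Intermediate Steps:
$f = 138$
$17 f = 17 \cdot 138 = 2346$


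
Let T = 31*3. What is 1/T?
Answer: 1/93 ≈ 0.010753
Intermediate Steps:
T = 93
1/T = 1/93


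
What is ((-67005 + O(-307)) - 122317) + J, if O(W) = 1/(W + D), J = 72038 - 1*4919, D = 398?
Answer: -11120472/91 ≈ -1.2220e+5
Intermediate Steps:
J = 67119 (J = 72038 - 4919 = 67119)
O(W) = 1/(398 + W) (O(W) = 1/(W + 398) = 1/(398 + W))
((-67005 + O(-307)) - 122317) + J = ((-67005 + 1/(398 - 307)) - 122317) + 67119 = ((-67005 + 1/91) - 122317) + 67119 = (-6097454/91 - 122317) + 67119 = -17228301/91 + 67119 = -11120472/91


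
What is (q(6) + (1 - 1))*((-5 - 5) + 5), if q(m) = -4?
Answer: 20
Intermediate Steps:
(q(6) + (1 - 1))*((-5 - 5) + 5) = (-4 + (1 - 1))*((-5 - 5) + 5) = (-4 + 0)*(-10 + 5) = -4*(-5) = 20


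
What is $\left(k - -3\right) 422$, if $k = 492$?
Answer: $208890$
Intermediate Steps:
$\left(k - -3\right) 422 = \left(492 - -3\right) 422 = \left(492 + \left(-16 + 19\right)\right) 422 = \left(492 + 3\right) 422 = 495 \cdot 422 = 208890$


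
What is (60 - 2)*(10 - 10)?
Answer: 0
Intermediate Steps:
(60 - 2)*(10 - 10) = 58*0 = 0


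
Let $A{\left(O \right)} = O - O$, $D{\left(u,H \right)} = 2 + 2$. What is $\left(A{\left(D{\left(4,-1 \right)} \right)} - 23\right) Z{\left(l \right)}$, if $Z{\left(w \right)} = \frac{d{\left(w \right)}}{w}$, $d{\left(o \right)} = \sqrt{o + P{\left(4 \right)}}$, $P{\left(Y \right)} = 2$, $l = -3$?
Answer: $\frac{23 i}{3} \approx 7.6667 i$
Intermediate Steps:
$D{\left(u,H \right)} = 4$
$d{\left(o \right)} = \sqrt{2 + o}$ ($d{\left(o \right)} = \sqrt{o + 2} = \sqrt{2 + o}$)
$A{\left(O \right)} = 0$
$Z{\left(w \right)} = \frac{\sqrt{2 + w}}{w}$
$\left(A{\left(D{\left(4,-1 \right)} \right)} - 23\right) Z{\left(l \right)} = \left(0 - 23\right) \frac{\sqrt{2 - 3}}{-3} = - 23 \left(- \frac{\sqrt{-1}}{3}\right) = - 23 \left(- \frac{i}{3}\right) = \frac{23 i}{3}$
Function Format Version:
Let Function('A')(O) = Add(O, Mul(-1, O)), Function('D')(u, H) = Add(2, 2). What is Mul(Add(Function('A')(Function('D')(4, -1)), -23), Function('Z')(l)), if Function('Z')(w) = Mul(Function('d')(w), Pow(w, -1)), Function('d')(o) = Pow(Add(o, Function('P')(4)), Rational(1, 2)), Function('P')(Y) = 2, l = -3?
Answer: Mul(Rational(23, 3), I) ≈ Mul(7.6667, I)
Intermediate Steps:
Function('D')(u, H) = 4
Function('d')(o) = Pow(Add(2, o), Rational(1, 2)) (Function('d')(o) = Pow(Add(o, 2), Rational(1, 2)) = Pow(Add(2, o), Rational(1, 2)))
Function('A')(O) = 0
Function('Z')(w) = Mul(Pow(w, -1), Pow(Add(2, w), Rational(1, 2))) (Function('Z')(w) = Mul(Pow(Add(2, w), Rational(1, 2)), Pow(w, -1)) = Mul(Pow(w, -1), Pow(Add(2, w), Rational(1, 2))))
Mul(Add(Function('A')(Function('D')(4, -1)), -23), Function('Z')(l)) = Mul(Add(0, -23), Mul(Pow(-3, -1), Pow(Add(2, -3), Rational(1, 2)))) = Mul(-23, Mul(Rational(-1, 3), Pow(-1, Rational(1, 2)))) = Mul(-23, Mul(Rational(-1, 3), I)) = Mul(Rational(23, 3), I)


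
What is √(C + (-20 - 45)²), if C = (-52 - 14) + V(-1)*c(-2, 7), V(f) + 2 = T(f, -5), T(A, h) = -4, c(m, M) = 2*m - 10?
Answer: √4243 ≈ 65.138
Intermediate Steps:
c(m, M) = -10 + 2*m
V(f) = -6 (V(f) = -2 - 4 = -6)
C = 18 (C = (-52 - 14) - 6*(-10 + 2*(-2)) = -66 - 6*(-10 - 4) = -66 - 6*(-14) = -66 + 84 = 18)
√(C + (-20 - 45)²) = √(18 + (-20 - 45)²) = √(18 + (-65)²) = √(18 + 4225) = √4243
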